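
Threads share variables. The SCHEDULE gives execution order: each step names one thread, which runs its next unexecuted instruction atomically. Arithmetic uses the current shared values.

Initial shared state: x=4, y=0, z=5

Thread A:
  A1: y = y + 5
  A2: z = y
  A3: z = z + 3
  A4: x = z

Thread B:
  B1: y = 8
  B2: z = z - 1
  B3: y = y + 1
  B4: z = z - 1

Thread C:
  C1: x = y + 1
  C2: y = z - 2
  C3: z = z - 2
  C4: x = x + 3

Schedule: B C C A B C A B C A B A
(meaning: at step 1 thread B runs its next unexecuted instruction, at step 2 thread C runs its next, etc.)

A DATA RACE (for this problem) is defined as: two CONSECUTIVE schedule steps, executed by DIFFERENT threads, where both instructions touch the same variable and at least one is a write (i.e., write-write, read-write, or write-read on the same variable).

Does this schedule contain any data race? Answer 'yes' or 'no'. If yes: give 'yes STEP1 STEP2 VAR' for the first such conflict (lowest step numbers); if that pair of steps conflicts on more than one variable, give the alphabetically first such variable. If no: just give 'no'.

Answer: yes 1 2 y

Derivation:
Steps 1,2: B(y = 8) vs C(x = y + 1). RACE on y (W-R).
Steps 2,3: same thread (C). No race.
Steps 3,4: C(y = z - 2) vs A(y = y + 5). RACE on y (W-W).
Steps 4,5: A(r=y,w=y) vs B(r=z,w=z). No conflict.
Steps 5,6: B(z = z - 1) vs C(z = z - 2). RACE on z (W-W).
Steps 6,7: C(z = z - 2) vs A(z = y). RACE on z (W-W).
Steps 7,8: A(z = y) vs B(y = y + 1). RACE on y (R-W).
Steps 8,9: B(r=y,w=y) vs C(r=x,w=x). No conflict.
Steps 9,10: C(r=x,w=x) vs A(r=z,w=z). No conflict.
Steps 10,11: A(z = z + 3) vs B(z = z - 1). RACE on z (W-W).
Steps 11,12: B(z = z - 1) vs A(x = z). RACE on z (W-R).
First conflict at steps 1,2.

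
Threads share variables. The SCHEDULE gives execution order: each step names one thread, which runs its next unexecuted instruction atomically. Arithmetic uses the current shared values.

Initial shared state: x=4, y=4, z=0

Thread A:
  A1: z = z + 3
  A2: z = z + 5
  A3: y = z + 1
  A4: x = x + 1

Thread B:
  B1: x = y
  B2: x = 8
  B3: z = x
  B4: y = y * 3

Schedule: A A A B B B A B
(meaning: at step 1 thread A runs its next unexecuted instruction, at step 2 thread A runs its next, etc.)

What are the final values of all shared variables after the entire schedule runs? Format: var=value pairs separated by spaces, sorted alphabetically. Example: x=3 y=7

Step 1: thread A executes A1 (z = z + 3). Shared: x=4 y=4 z=3. PCs: A@1 B@0
Step 2: thread A executes A2 (z = z + 5). Shared: x=4 y=4 z=8. PCs: A@2 B@0
Step 3: thread A executes A3 (y = z + 1). Shared: x=4 y=9 z=8. PCs: A@3 B@0
Step 4: thread B executes B1 (x = y). Shared: x=9 y=9 z=8. PCs: A@3 B@1
Step 5: thread B executes B2 (x = 8). Shared: x=8 y=9 z=8. PCs: A@3 B@2
Step 6: thread B executes B3 (z = x). Shared: x=8 y=9 z=8. PCs: A@3 B@3
Step 7: thread A executes A4 (x = x + 1). Shared: x=9 y=9 z=8. PCs: A@4 B@3
Step 8: thread B executes B4 (y = y * 3). Shared: x=9 y=27 z=8. PCs: A@4 B@4

Answer: x=9 y=27 z=8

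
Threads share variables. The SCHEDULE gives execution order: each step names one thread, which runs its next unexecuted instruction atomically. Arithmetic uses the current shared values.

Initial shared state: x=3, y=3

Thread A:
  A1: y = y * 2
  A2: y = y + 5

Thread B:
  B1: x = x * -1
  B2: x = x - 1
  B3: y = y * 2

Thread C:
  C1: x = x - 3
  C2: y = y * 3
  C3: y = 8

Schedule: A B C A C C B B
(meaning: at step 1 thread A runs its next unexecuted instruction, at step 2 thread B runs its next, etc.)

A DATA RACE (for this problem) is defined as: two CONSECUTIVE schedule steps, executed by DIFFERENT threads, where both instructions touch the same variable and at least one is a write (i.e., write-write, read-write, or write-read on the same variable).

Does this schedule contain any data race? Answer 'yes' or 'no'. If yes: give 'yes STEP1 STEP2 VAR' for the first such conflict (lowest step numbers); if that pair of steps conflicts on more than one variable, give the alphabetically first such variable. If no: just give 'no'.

Answer: yes 2 3 x

Derivation:
Steps 1,2: A(r=y,w=y) vs B(r=x,w=x). No conflict.
Steps 2,3: B(x = x * -1) vs C(x = x - 3). RACE on x (W-W).
Steps 3,4: C(r=x,w=x) vs A(r=y,w=y). No conflict.
Steps 4,5: A(y = y + 5) vs C(y = y * 3). RACE on y (W-W).
Steps 5,6: same thread (C). No race.
Steps 6,7: C(r=-,w=y) vs B(r=x,w=x). No conflict.
Steps 7,8: same thread (B). No race.
First conflict at steps 2,3.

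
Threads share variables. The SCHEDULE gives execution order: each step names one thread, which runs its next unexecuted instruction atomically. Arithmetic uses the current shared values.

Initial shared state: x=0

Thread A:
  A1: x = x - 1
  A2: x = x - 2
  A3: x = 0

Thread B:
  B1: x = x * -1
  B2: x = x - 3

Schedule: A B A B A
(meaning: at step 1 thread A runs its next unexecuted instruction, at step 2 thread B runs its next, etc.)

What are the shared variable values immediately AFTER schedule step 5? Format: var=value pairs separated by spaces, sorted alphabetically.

Step 1: thread A executes A1 (x = x - 1). Shared: x=-1. PCs: A@1 B@0
Step 2: thread B executes B1 (x = x * -1). Shared: x=1. PCs: A@1 B@1
Step 3: thread A executes A2 (x = x - 2). Shared: x=-1. PCs: A@2 B@1
Step 4: thread B executes B2 (x = x - 3). Shared: x=-4. PCs: A@2 B@2
Step 5: thread A executes A3 (x = 0). Shared: x=0. PCs: A@3 B@2

Answer: x=0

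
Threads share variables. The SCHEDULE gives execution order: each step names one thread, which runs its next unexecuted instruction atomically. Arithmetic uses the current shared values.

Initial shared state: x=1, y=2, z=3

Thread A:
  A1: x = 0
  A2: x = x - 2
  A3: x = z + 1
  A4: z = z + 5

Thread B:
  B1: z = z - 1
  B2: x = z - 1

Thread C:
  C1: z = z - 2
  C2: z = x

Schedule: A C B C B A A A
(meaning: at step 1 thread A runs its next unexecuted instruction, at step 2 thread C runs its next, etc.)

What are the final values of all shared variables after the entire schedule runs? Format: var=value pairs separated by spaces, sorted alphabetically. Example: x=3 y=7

Step 1: thread A executes A1 (x = 0). Shared: x=0 y=2 z=3. PCs: A@1 B@0 C@0
Step 2: thread C executes C1 (z = z - 2). Shared: x=0 y=2 z=1. PCs: A@1 B@0 C@1
Step 3: thread B executes B1 (z = z - 1). Shared: x=0 y=2 z=0. PCs: A@1 B@1 C@1
Step 4: thread C executes C2 (z = x). Shared: x=0 y=2 z=0. PCs: A@1 B@1 C@2
Step 5: thread B executes B2 (x = z - 1). Shared: x=-1 y=2 z=0. PCs: A@1 B@2 C@2
Step 6: thread A executes A2 (x = x - 2). Shared: x=-3 y=2 z=0. PCs: A@2 B@2 C@2
Step 7: thread A executes A3 (x = z + 1). Shared: x=1 y=2 z=0. PCs: A@3 B@2 C@2
Step 8: thread A executes A4 (z = z + 5). Shared: x=1 y=2 z=5. PCs: A@4 B@2 C@2

Answer: x=1 y=2 z=5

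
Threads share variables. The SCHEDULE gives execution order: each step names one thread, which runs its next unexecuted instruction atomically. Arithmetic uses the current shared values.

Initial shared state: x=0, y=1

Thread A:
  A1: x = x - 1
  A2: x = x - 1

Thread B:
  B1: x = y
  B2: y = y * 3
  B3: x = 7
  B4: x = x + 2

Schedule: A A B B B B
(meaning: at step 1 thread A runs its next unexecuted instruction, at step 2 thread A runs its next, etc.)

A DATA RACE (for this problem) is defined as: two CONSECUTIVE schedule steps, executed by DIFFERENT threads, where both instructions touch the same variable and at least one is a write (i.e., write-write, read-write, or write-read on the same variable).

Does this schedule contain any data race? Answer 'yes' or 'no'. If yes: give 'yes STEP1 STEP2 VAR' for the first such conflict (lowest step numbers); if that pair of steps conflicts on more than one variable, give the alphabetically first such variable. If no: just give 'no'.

Answer: yes 2 3 x

Derivation:
Steps 1,2: same thread (A). No race.
Steps 2,3: A(x = x - 1) vs B(x = y). RACE on x (W-W).
Steps 3,4: same thread (B). No race.
Steps 4,5: same thread (B). No race.
Steps 5,6: same thread (B). No race.
First conflict at steps 2,3.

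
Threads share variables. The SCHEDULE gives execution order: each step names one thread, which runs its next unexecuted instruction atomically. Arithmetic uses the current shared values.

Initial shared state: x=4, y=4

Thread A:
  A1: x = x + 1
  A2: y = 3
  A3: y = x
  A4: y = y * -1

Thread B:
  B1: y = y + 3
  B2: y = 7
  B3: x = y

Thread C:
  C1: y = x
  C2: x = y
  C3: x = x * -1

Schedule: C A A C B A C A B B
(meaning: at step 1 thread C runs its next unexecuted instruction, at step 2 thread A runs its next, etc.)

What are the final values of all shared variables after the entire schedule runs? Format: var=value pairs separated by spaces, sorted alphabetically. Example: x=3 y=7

Answer: x=7 y=7

Derivation:
Step 1: thread C executes C1 (y = x). Shared: x=4 y=4. PCs: A@0 B@0 C@1
Step 2: thread A executes A1 (x = x + 1). Shared: x=5 y=4. PCs: A@1 B@0 C@1
Step 3: thread A executes A2 (y = 3). Shared: x=5 y=3. PCs: A@2 B@0 C@1
Step 4: thread C executes C2 (x = y). Shared: x=3 y=3. PCs: A@2 B@0 C@2
Step 5: thread B executes B1 (y = y + 3). Shared: x=3 y=6. PCs: A@2 B@1 C@2
Step 6: thread A executes A3 (y = x). Shared: x=3 y=3. PCs: A@3 B@1 C@2
Step 7: thread C executes C3 (x = x * -1). Shared: x=-3 y=3. PCs: A@3 B@1 C@3
Step 8: thread A executes A4 (y = y * -1). Shared: x=-3 y=-3. PCs: A@4 B@1 C@3
Step 9: thread B executes B2 (y = 7). Shared: x=-3 y=7. PCs: A@4 B@2 C@3
Step 10: thread B executes B3 (x = y). Shared: x=7 y=7. PCs: A@4 B@3 C@3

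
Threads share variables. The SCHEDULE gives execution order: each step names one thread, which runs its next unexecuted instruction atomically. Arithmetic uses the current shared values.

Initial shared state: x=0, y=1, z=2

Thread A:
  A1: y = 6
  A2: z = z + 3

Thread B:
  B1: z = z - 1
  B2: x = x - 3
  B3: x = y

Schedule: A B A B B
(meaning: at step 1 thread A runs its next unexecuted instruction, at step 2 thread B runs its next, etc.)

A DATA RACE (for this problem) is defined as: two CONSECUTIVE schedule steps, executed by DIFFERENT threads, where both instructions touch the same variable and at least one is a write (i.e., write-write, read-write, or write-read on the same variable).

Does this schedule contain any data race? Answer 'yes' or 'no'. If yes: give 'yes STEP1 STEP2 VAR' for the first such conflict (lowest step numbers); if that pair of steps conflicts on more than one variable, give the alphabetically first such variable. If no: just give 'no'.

Steps 1,2: A(r=-,w=y) vs B(r=z,w=z). No conflict.
Steps 2,3: B(z = z - 1) vs A(z = z + 3). RACE on z (W-W).
Steps 3,4: A(r=z,w=z) vs B(r=x,w=x). No conflict.
Steps 4,5: same thread (B). No race.
First conflict at steps 2,3.

Answer: yes 2 3 z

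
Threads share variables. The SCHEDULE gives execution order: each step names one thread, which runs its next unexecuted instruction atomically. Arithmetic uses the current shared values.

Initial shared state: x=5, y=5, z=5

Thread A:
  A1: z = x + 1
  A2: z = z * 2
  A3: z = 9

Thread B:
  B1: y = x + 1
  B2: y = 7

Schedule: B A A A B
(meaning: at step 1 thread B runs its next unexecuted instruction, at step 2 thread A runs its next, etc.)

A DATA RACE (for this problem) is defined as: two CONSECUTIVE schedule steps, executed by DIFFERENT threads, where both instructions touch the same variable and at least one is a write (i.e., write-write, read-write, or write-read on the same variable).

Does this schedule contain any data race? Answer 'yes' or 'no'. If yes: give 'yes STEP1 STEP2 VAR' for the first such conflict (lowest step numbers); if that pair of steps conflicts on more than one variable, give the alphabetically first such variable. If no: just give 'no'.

Answer: no

Derivation:
Steps 1,2: B(r=x,w=y) vs A(r=x,w=z). No conflict.
Steps 2,3: same thread (A). No race.
Steps 3,4: same thread (A). No race.
Steps 4,5: A(r=-,w=z) vs B(r=-,w=y). No conflict.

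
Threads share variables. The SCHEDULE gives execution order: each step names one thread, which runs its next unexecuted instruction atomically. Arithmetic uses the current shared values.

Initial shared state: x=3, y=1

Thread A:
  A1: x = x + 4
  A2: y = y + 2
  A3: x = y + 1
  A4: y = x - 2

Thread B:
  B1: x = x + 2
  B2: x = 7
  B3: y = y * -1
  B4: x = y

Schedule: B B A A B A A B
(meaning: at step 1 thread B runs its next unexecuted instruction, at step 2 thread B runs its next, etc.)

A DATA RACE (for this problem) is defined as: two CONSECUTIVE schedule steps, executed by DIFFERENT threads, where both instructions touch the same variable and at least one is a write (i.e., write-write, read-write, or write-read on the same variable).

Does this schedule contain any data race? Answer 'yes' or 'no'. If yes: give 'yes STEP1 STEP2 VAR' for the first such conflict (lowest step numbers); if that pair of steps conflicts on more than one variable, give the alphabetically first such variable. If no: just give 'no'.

Answer: yes 2 3 x

Derivation:
Steps 1,2: same thread (B). No race.
Steps 2,3: B(x = 7) vs A(x = x + 4). RACE on x (W-W).
Steps 3,4: same thread (A). No race.
Steps 4,5: A(y = y + 2) vs B(y = y * -1). RACE on y (W-W).
Steps 5,6: B(y = y * -1) vs A(x = y + 1). RACE on y (W-R).
Steps 6,7: same thread (A). No race.
Steps 7,8: A(y = x - 2) vs B(x = y). RACE on x (R-W), y (W-R). Multiple vars; alphabetically first is x.
First conflict at steps 2,3.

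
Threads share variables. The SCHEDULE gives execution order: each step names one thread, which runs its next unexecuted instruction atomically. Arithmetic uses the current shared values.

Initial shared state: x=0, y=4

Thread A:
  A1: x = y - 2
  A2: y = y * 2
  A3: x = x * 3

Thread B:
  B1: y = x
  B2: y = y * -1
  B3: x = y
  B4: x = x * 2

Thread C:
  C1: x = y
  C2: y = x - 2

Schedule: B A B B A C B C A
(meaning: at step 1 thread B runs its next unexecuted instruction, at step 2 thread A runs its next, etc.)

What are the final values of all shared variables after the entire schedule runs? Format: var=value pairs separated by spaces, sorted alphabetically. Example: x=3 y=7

Answer: x=0 y=-2

Derivation:
Step 1: thread B executes B1 (y = x). Shared: x=0 y=0. PCs: A@0 B@1 C@0
Step 2: thread A executes A1 (x = y - 2). Shared: x=-2 y=0. PCs: A@1 B@1 C@0
Step 3: thread B executes B2 (y = y * -1). Shared: x=-2 y=0. PCs: A@1 B@2 C@0
Step 4: thread B executes B3 (x = y). Shared: x=0 y=0. PCs: A@1 B@3 C@0
Step 5: thread A executes A2 (y = y * 2). Shared: x=0 y=0. PCs: A@2 B@3 C@0
Step 6: thread C executes C1 (x = y). Shared: x=0 y=0. PCs: A@2 B@3 C@1
Step 7: thread B executes B4 (x = x * 2). Shared: x=0 y=0. PCs: A@2 B@4 C@1
Step 8: thread C executes C2 (y = x - 2). Shared: x=0 y=-2. PCs: A@2 B@4 C@2
Step 9: thread A executes A3 (x = x * 3). Shared: x=0 y=-2. PCs: A@3 B@4 C@2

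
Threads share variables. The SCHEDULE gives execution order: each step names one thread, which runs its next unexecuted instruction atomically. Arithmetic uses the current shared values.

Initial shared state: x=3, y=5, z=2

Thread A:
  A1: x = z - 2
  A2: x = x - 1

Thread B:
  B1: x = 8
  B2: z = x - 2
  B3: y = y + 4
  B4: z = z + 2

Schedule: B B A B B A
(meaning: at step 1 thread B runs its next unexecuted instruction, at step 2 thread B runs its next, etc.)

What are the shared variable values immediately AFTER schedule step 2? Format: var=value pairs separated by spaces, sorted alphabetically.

Answer: x=8 y=5 z=6

Derivation:
Step 1: thread B executes B1 (x = 8). Shared: x=8 y=5 z=2. PCs: A@0 B@1
Step 2: thread B executes B2 (z = x - 2). Shared: x=8 y=5 z=6. PCs: A@0 B@2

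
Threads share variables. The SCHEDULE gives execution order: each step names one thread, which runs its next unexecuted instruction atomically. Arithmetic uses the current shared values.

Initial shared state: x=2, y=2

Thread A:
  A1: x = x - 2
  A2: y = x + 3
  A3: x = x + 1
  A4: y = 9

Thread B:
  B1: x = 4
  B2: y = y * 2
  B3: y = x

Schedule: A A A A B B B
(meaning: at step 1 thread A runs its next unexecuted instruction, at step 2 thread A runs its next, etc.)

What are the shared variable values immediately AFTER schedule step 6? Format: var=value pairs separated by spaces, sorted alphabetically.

Step 1: thread A executes A1 (x = x - 2). Shared: x=0 y=2. PCs: A@1 B@0
Step 2: thread A executes A2 (y = x + 3). Shared: x=0 y=3. PCs: A@2 B@0
Step 3: thread A executes A3 (x = x + 1). Shared: x=1 y=3. PCs: A@3 B@0
Step 4: thread A executes A4 (y = 9). Shared: x=1 y=9. PCs: A@4 B@0
Step 5: thread B executes B1 (x = 4). Shared: x=4 y=9. PCs: A@4 B@1
Step 6: thread B executes B2 (y = y * 2). Shared: x=4 y=18. PCs: A@4 B@2

Answer: x=4 y=18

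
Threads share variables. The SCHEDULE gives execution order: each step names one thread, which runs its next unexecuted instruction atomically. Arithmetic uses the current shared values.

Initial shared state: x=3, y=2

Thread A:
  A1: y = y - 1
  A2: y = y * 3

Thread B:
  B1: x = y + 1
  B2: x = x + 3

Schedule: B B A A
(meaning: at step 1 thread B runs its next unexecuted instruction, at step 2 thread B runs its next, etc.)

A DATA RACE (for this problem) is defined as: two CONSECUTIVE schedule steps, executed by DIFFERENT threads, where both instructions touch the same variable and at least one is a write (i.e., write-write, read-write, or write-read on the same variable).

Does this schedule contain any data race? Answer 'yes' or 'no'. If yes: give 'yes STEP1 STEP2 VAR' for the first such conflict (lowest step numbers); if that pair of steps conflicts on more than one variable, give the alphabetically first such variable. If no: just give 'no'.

Answer: no

Derivation:
Steps 1,2: same thread (B). No race.
Steps 2,3: B(r=x,w=x) vs A(r=y,w=y). No conflict.
Steps 3,4: same thread (A). No race.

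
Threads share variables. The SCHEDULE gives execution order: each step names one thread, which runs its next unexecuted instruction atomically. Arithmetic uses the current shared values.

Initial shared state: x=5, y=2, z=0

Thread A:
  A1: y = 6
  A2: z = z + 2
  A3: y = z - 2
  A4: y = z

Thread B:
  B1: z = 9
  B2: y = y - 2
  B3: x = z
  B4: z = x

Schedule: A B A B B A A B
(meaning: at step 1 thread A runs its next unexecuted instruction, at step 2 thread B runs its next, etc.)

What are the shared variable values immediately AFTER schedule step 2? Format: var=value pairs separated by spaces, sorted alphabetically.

Answer: x=5 y=6 z=9

Derivation:
Step 1: thread A executes A1 (y = 6). Shared: x=5 y=6 z=0. PCs: A@1 B@0
Step 2: thread B executes B1 (z = 9). Shared: x=5 y=6 z=9. PCs: A@1 B@1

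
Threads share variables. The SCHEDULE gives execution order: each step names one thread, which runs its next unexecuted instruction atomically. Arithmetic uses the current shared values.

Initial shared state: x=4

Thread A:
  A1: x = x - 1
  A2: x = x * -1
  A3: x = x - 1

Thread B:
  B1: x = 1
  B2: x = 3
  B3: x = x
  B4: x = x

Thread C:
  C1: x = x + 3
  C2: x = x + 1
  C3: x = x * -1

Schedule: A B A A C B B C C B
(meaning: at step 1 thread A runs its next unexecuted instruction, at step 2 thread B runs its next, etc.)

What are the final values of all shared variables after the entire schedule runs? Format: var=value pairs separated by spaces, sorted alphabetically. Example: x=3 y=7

Answer: x=-4

Derivation:
Step 1: thread A executes A1 (x = x - 1). Shared: x=3. PCs: A@1 B@0 C@0
Step 2: thread B executes B1 (x = 1). Shared: x=1. PCs: A@1 B@1 C@0
Step 3: thread A executes A2 (x = x * -1). Shared: x=-1. PCs: A@2 B@1 C@0
Step 4: thread A executes A3 (x = x - 1). Shared: x=-2. PCs: A@3 B@1 C@0
Step 5: thread C executes C1 (x = x + 3). Shared: x=1. PCs: A@3 B@1 C@1
Step 6: thread B executes B2 (x = 3). Shared: x=3. PCs: A@3 B@2 C@1
Step 7: thread B executes B3 (x = x). Shared: x=3. PCs: A@3 B@3 C@1
Step 8: thread C executes C2 (x = x + 1). Shared: x=4. PCs: A@3 B@3 C@2
Step 9: thread C executes C3 (x = x * -1). Shared: x=-4. PCs: A@3 B@3 C@3
Step 10: thread B executes B4 (x = x). Shared: x=-4. PCs: A@3 B@4 C@3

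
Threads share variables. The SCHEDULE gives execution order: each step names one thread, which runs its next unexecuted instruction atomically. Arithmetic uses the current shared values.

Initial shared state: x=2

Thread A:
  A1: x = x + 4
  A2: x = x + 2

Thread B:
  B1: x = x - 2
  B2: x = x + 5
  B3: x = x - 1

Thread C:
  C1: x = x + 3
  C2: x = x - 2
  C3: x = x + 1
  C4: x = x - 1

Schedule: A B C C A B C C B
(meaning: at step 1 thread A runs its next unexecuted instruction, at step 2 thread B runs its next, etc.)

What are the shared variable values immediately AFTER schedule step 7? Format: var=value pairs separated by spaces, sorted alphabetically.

Step 1: thread A executes A1 (x = x + 4). Shared: x=6. PCs: A@1 B@0 C@0
Step 2: thread B executes B1 (x = x - 2). Shared: x=4. PCs: A@1 B@1 C@0
Step 3: thread C executes C1 (x = x + 3). Shared: x=7. PCs: A@1 B@1 C@1
Step 4: thread C executes C2 (x = x - 2). Shared: x=5. PCs: A@1 B@1 C@2
Step 5: thread A executes A2 (x = x + 2). Shared: x=7. PCs: A@2 B@1 C@2
Step 6: thread B executes B2 (x = x + 5). Shared: x=12. PCs: A@2 B@2 C@2
Step 7: thread C executes C3 (x = x + 1). Shared: x=13. PCs: A@2 B@2 C@3

Answer: x=13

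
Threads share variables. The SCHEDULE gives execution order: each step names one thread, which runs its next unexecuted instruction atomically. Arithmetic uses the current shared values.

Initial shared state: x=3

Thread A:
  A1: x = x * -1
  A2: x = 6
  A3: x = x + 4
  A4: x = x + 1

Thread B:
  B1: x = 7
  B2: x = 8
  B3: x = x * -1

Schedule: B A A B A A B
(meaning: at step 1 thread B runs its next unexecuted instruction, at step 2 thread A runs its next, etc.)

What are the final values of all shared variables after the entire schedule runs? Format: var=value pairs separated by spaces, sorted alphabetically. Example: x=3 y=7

Step 1: thread B executes B1 (x = 7). Shared: x=7. PCs: A@0 B@1
Step 2: thread A executes A1 (x = x * -1). Shared: x=-7. PCs: A@1 B@1
Step 3: thread A executes A2 (x = 6). Shared: x=6. PCs: A@2 B@1
Step 4: thread B executes B2 (x = 8). Shared: x=8. PCs: A@2 B@2
Step 5: thread A executes A3 (x = x + 4). Shared: x=12. PCs: A@3 B@2
Step 6: thread A executes A4 (x = x + 1). Shared: x=13. PCs: A@4 B@2
Step 7: thread B executes B3 (x = x * -1). Shared: x=-13. PCs: A@4 B@3

Answer: x=-13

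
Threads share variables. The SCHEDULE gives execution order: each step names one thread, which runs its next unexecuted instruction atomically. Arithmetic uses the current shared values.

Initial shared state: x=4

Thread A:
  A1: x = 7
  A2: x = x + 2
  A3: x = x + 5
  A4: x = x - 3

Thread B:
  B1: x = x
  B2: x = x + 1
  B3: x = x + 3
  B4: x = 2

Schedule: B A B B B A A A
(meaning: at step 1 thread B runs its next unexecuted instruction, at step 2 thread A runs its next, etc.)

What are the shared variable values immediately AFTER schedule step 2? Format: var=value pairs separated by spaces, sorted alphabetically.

Answer: x=7

Derivation:
Step 1: thread B executes B1 (x = x). Shared: x=4. PCs: A@0 B@1
Step 2: thread A executes A1 (x = 7). Shared: x=7. PCs: A@1 B@1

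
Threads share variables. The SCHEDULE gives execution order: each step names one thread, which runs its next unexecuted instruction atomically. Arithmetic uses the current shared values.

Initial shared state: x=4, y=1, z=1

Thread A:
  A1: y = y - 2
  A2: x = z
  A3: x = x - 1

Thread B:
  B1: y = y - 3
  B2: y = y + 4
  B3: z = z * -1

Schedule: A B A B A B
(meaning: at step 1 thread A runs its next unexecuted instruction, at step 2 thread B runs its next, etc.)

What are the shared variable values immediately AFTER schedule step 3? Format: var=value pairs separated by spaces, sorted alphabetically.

Step 1: thread A executes A1 (y = y - 2). Shared: x=4 y=-1 z=1. PCs: A@1 B@0
Step 2: thread B executes B1 (y = y - 3). Shared: x=4 y=-4 z=1. PCs: A@1 B@1
Step 3: thread A executes A2 (x = z). Shared: x=1 y=-4 z=1. PCs: A@2 B@1

Answer: x=1 y=-4 z=1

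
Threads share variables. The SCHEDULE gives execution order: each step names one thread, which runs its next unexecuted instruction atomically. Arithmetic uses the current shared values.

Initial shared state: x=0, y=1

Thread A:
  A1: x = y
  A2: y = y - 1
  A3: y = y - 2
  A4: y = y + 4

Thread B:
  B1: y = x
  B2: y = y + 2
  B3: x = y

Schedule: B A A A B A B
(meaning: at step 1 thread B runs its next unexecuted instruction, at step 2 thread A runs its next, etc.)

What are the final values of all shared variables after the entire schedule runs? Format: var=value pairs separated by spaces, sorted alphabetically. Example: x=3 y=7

Step 1: thread B executes B1 (y = x). Shared: x=0 y=0. PCs: A@0 B@1
Step 2: thread A executes A1 (x = y). Shared: x=0 y=0. PCs: A@1 B@1
Step 3: thread A executes A2 (y = y - 1). Shared: x=0 y=-1. PCs: A@2 B@1
Step 4: thread A executes A3 (y = y - 2). Shared: x=0 y=-3. PCs: A@3 B@1
Step 5: thread B executes B2 (y = y + 2). Shared: x=0 y=-1. PCs: A@3 B@2
Step 6: thread A executes A4 (y = y + 4). Shared: x=0 y=3. PCs: A@4 B@2
Step 7: thread B executes B3 (x = y). Shared: x=3 y=3. PCs: A@4 B@3

Answer: x=3 y=3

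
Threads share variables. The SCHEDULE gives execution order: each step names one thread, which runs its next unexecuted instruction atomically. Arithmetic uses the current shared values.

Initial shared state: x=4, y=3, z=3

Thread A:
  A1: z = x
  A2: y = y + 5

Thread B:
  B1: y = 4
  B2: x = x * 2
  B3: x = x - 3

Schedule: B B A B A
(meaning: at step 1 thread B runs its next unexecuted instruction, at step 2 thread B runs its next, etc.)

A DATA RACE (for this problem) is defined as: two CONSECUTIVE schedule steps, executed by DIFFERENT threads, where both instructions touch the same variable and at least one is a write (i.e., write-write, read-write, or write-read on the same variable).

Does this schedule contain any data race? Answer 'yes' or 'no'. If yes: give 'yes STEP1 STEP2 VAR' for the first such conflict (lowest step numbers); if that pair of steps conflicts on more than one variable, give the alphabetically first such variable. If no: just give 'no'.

Answer: yes 2 3 x

Derivation:
Steps 1,2: same thread (B). No race.
Steps 2,3: B(x = x * 2) vs A(z = x). RACE on x (W-R).
Steps 3,4: A(z = x) vs B(x = x - 3). RACE on x (R-W).
Steps 4,5: B(r=x,w=x) vs A(r=y,w=y). No conflict.
First conflict at steps 2,3.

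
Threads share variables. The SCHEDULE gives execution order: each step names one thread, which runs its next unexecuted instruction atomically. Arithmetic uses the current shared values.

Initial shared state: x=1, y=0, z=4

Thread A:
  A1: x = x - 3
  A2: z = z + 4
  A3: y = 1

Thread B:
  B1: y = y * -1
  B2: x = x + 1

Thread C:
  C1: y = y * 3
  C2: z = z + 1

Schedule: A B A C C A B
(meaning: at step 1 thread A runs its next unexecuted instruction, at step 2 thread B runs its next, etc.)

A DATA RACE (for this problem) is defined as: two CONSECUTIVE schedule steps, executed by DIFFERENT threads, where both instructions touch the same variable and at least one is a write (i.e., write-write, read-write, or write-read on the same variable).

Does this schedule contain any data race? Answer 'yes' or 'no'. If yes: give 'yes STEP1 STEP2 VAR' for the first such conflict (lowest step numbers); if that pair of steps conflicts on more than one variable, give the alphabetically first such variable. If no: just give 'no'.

Steps 1,2: A(r=x,w=x) vs B(r=y,w=y). No conflict.
Steps 2,3: B(r=y,w=y) vs A(r=z,w=z). No conflict.
Steps 3,4: A(r=z,w=z) vs C(r=y,w=y). No conflict.
Steps 4,5: same thread (C). No race.
Steps 5,6: C(r=z,w=z) vs A(r=-,w=y). No conflict.
Steps 6,7: A(r=-,w=y) vs B(r=x,w=x). No conflict.

Answer: no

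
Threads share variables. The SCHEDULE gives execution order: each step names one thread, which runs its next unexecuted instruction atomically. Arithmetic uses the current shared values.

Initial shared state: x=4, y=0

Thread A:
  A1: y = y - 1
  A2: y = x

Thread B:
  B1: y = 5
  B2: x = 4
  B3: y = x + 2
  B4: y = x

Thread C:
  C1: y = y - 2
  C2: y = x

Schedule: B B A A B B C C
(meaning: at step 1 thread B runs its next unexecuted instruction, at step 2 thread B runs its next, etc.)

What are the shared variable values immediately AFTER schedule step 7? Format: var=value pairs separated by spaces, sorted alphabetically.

Step 1: thread B executes B1 (y = 5). Shared: x=4 y=5. PCs: A@0 B@1 C@0
Step 2: thread B executes B2 (x = 4). Shared: x=4 y=5. PCs: A@0 B@2 C@0
Step 3: thread A executes A1 (y = y - 1). Shared: x=4 y=4. PCs: A@1 B@2 C@0
Step 4: thread A executes A2 (y = x). Shared: x=4 y=4. PCs: A@2 B@2 C@0
Step 5: thread B executes B3 (y = x + 2). Shared: x=4 y=6. PCs: A@2 B@3 C@0
Step 6: thread B executes B4 (y = x). Shared: x=4 y=4. PCs: A@2 B@4 C@0
Step 7: thread C executes C1 (y = y - 2). Shared: x=4 y=2. PCs: A@2 B@4 C@1

Answer: x=4 y=2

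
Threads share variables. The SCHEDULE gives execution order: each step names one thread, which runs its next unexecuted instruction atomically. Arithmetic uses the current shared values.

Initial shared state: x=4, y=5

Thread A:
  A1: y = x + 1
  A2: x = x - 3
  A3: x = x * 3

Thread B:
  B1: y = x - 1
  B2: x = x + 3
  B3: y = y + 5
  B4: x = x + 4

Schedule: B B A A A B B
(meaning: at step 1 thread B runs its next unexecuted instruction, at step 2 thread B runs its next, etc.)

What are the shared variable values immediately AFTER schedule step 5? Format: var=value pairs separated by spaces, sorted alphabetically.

Answer: x=12 y=8

Derivation:
Step 1: thread B executes B1 (y = x - 1). Shared: x=4 y=3. PCs: A@0 B@1
Step 2: thread B executes B2 (x = x + 3). Shared: x=7 y=3. PCs: A@0 B@2
Step 3: thread A executes A1 (y = x + 1). Shared: x=7 y=8. PCs: A@1 B@2
Step 4: thread A executes A2 (x = x - 3). Shared: x=4 y=8. PCs: A@2 B@2
Step 5: thread A executes A3 (x = x * 3). Shared: x=12 y=8. PCs: A@3 B@2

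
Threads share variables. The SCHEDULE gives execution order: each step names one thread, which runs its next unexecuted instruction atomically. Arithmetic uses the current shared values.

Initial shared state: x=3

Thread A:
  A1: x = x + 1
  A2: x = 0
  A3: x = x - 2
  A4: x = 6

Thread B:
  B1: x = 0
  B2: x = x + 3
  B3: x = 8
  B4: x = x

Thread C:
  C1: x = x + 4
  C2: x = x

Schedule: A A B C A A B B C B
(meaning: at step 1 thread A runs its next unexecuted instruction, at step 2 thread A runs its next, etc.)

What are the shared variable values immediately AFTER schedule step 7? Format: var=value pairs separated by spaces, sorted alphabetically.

Step 1: thread A executes A1 (x = x + 1). Shared: x=4. PCs: A@1 B@0 C@0
Step 2: thread A executes A2 (x = 0). Shared: x=0. PCs: A@2 B@0 C@0
Step 3: thread B executes B1 (x = 0). Shared: x=0. PCs: A@2 B@1 C@0
Step 4: thread C executes C1 (x = x + 4). Shared: x=4. PCs: A@2 B@1 C@1
Step 5: thread A executes A3 (x = x - 2). Shared: x=2. PCs: A@3 B@1 C@1
Step 6: thread A executes A4 (x = 6). Shared: x=6. PCs: A@4 B@1 C@1
Step 7: thread B executes B2 (x = x + 3). Shared: x=9. PCs: A@4 B@2 C@1

Answer: x=9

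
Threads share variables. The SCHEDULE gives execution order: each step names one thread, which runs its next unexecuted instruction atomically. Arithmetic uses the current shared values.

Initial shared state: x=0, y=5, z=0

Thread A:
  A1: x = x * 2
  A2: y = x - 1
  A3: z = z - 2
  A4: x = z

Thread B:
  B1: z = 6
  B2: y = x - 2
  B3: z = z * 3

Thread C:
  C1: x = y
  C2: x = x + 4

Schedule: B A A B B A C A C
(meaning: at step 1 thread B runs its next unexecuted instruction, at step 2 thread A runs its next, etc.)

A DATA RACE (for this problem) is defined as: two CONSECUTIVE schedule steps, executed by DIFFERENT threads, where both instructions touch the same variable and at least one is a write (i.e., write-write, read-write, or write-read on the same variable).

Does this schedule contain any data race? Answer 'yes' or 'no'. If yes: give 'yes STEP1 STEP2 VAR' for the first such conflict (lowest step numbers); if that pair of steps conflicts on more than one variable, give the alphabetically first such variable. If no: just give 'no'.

Steps 1,2: B(r=-,w=z) vs A(r=x,w=x). No conflict.
Steps 2,3: same thread (A). No race.
Steps 3,4: A(y = x - 1) vs B(y = x - 2). RACE on y (W-W).
Steps 4,5: same thread (B). No race.
Steps 5,6: B(z = z * 3) vs A(z = z - 2). RACE on z (W-W).
Steps 6,7: A(r=z,w=z) vs C(r=y,w=x). No conflict.
Steps 7,8: C(x = y) vs A(x = z). RACE on x (W-W).
Steps 8,9: A(x = z) vs C(x = x + 4). RACE on x (W-W).
First conflict at steps 3,4.

Answer: yes 3 4 y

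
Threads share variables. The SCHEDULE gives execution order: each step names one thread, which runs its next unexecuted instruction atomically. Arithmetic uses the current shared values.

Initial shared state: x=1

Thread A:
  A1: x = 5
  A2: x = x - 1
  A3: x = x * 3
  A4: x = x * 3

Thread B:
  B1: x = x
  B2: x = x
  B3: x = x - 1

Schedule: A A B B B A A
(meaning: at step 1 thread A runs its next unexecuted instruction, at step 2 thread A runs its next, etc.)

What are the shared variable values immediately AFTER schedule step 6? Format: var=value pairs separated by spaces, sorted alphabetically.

Step 1: thread A executes A1 (x = 5). Shared: x=5. PCs: A@1 B@0
Step 2: thread A executes A2 (x = x - 1). Shared: x=4. PCs: A@2 B@0
Step 3: thread B executes B1 (x = x). Shared: x=4. PCs: A@2 B@1
Step 4: thread B executes B2 (x = x). Shared: x=4. PCs: A@2 B@2
Step 5: thread B executes B3 (x = x - 1). Shared: x=3. PCs: A@2 B@3
Step 6: thread A executes A3 (x = x * 3). Shared: x=9. PCs: A@3 B@3

Answer: x=9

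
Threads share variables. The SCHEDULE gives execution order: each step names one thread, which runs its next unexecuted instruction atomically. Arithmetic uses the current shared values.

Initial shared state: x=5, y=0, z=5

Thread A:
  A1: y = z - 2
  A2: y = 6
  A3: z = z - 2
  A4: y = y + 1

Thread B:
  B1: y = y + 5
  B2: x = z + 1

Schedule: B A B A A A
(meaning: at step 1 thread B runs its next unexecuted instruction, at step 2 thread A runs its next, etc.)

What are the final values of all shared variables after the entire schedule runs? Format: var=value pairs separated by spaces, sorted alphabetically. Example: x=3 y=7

Answer: x=6 y=7 z=3

Derivation:
Step 1: thread B executes B1 (y = y + 5). Shared: x=5 y=5 z=5. PCs: A@0 B@1
Step 2: thread A executes A1 (y = z - 2). Shared: x=5 y=3 z=5. PCs: A@1 B@1
Step 3: thread B executes B2 (x = z + 1). Shared: x=6 y=3 z=5. PCs: A@1 B@2
Step 4: thread A executes A2 (y = 6). Shared: x=6 y=6 z=5. PCs: A@2 B@2
Step 5: thread A executes A3 (z = z - 2). Shared: x=6 y=6 z=3. PCs: A@3 B@2
Step 6: thread A executes A4 (y = y + 1). Shared: x=6 y=7 z=3. PCs: A@4 B@2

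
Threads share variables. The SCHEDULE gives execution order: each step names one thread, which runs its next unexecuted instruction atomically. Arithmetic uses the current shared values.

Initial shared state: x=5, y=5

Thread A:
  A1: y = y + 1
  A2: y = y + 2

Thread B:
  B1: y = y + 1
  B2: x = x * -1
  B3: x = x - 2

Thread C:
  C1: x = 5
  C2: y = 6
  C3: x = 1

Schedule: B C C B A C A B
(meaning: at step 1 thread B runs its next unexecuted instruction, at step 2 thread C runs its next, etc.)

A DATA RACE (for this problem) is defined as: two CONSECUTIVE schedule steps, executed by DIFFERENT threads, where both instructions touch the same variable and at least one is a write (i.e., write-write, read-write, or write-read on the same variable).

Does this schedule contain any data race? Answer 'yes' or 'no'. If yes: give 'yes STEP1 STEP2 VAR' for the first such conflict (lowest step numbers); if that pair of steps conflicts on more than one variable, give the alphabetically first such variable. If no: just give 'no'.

Answer: no

Derivation:
Steps 1,2: B(r=y,w=y) vs C(r=-,w=x). No conflict.
Steps 2,3: same thread (C). No race.
Steps 3,4: C(r=-,w=y) vs B(r=x,w=x). No conflict.
Steps 4,5: B(r=x,w=x) vs A(r=y,w=y). No conflict.
Steps 5,6: A(r=y,w=y) vs C(r=-,w=x). No conflict.
Steps 6,7: C(r=-,w=x) vs A(r=y,w=y). No conflict.
Steps 7,8: A(r=y,w=y) vs B(r=x,w=x). No conflict.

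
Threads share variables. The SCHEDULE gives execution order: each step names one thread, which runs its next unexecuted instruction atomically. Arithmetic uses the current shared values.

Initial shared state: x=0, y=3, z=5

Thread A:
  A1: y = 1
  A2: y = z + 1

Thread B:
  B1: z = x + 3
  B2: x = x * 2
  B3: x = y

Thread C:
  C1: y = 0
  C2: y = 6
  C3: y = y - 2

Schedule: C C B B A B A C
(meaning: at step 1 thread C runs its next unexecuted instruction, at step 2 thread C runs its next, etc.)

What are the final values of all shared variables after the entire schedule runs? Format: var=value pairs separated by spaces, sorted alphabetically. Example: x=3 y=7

Answer: x=1 y=2 z=3

Derivation:
Step 1: thread C executes C1 (y = 0). Shared: x=0 y=0 z=5. PCs: A@0 B@0 C@1
Step 2: thread C executes C2 (y = 6). Shared: x=0 y=6 z=5. PCs: A@0 B@0 C@2
Step 3: thread B executes B1 (z = x + 3). Shared: x=0 y=6 z=3. PCs: A@0 B@1 C@2
Step 4: thread B executes B2 (x = x * 2). Shared: x=0 y=6 z=3. PCs: A@0 B@2 C@2
Step 5: thread A executes A1 (y = 1). Shared: x=0 y=1 z=3. PCs: A@1 B@2 C@2
Step 6: thread B executes B3 (x = y). Shared: x=1 y=1 z=3. PCs: A@1 B@3 C@2
Step 7: thread A executes A2 (y = z + 1). Shared: x=1 y=4 z=3. PCs: A@2 B@3 C@2
Step 8: thread C executes C3 (y = y - 2). Shared: x=1 y=2 z=3. PCs: A@2 B@3 C@3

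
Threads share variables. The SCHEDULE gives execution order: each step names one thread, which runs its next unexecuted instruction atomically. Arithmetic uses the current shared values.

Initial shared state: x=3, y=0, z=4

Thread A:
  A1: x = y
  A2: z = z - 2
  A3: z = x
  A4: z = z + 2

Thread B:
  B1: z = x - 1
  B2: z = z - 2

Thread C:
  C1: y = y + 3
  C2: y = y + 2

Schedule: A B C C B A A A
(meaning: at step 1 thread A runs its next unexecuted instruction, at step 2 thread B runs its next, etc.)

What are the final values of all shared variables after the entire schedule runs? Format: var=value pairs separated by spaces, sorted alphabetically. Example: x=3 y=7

Step 1: thread A executes A1 (x = y). Shared: x=0 y=0 z=4. PCs: A@1 B@0 C@0
Step 2: thread B executes B1 (z = x - 1). Shared: x=0 y=0 z=-1. PCs: A@1 B@1 C@0
Step 3: thread C executes C1 (y = y + 3). Shared: x=0 y=3 z=-1. PCs: A@1 B@1 C@1
Step 4: thread C executes C2 (y = y + 2). Shared: x=0 y=5 z=-1. PCs: A@1 B@1 C@2
Step 5: thread B executes B2 (z = z - 2). Shared: x=0 y=5 z=-3. PCs: A@1 B@2 C@2
Step 6: thread A executes A2 (z = z - 2). Shared: x=0 y=5 z=-5. PCs: A@2 B@2 C@2
Step 7: thread A executes A3 (z = x). Shared: x=0 y=5 z=0. PCs: A@3 B@2 C@2
Step 8: thread A executes A4 (z = z + 2). Shared: x=0 y=5 z=2. PCs: A@4 B@2 C@2

Answer: x=0 y=5 z=2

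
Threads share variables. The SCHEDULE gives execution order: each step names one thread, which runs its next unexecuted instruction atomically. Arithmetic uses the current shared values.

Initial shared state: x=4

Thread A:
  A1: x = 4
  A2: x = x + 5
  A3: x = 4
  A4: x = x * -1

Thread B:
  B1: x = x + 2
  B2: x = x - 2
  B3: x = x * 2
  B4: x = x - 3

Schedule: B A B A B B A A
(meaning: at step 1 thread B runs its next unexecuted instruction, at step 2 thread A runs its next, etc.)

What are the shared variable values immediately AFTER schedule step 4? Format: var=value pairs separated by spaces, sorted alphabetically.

Answer: x=7

Derivation:
Step 1: thread B executes B1 (x = x + 2). Shared: x=6. PCs: A@0 B@1
Step 2: thread A executes A1 (x = 4). Shared: x=4. PCs: A@1 B@1
Step 3: thread B executes B2 (x = x - 2). Shared: x=2. PCs: A@1 B@2
Step 4: thread A executes A2 (x = x + 5). Shared: x=7. PCs: A@2 B@2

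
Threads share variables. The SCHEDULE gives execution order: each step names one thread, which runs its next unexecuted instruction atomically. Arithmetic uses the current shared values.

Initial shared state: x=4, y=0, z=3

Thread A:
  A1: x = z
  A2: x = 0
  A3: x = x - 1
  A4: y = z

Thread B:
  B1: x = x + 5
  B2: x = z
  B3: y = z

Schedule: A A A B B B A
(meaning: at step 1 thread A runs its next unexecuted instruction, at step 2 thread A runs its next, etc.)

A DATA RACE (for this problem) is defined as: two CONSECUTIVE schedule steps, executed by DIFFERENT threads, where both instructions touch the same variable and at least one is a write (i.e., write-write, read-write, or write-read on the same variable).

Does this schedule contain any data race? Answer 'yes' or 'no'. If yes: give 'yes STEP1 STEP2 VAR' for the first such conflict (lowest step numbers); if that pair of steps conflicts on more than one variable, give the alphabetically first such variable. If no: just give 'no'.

Steps 1,2: same thread (A). No race.
Steps 2,3: same thread (A). No race.
Steps 3,4: A(x = x - 1) vs B(x = x + 5). RACE on x (W-W).
Steps 4,5: same thread (B). No race.
Steps 5,6: same thread (B). No race.
Steps 6,7: B(y = z) vs A(y = z). RACE on y (W-W).
First conflict at steps 3,4.

Answer: yes 3 4 x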